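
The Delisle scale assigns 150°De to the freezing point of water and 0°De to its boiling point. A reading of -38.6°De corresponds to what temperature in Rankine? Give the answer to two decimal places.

Linear interpolation between the fixed points: C = (-38.6 - 150) × 100 / (0 - 150) = 125.7333°C.
Then 125.7333 × 1.8 + 491.67 = 717.99°R.

717.99°R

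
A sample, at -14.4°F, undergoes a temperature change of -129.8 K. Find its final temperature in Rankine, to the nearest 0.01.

Initial temperature in Celsius: (-14.4 - 32) × 5/9 = -25.7778°C.
The 129.8 K change is an interval; Kelvin and Celsius degrees are the same size, so ΔC = -129.8°C.
Final Celsius temperature: -25.7778 - 129.8000 = -155.5778°C.
In Rankine: -155.5778 × 1.8 + 491.67 = 211.63°R.

211.63°R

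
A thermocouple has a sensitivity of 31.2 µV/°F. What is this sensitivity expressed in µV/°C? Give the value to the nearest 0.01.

56.16 µV/°C

Since only a temperature interval is involved, the additive offset between the scales drops out.
A change of 1°C is a change of 1.8°F, so per °C the value is 31.2 × 1.8 = 56.16.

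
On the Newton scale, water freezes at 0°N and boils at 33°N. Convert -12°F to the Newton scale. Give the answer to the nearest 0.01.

-8.07°N

First in Celsius: (-12 - 32) × 5/9 = -24.4444°C.
Linearly onto the Newton scale: 0 + (-24.4444 / 100) × (33 - 0) = -8.07°N.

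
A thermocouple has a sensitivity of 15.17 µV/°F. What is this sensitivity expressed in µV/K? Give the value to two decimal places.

Since only a temperature interval is involved, the additive offset between the scales drops out.
A change of 1 K is a change of 1.8°F, so per K the value is 15.17 × 1.8 = 27.31.

27.31 µV/K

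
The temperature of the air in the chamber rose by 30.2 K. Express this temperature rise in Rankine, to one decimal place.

An interval of 1 K corresponds to 1.8°R.
30.2 × 1.8 = 54.4.

54.4°R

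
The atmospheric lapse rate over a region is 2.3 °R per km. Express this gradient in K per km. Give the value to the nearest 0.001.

The quantity depends on a temperature interval, so only the ratio of degree sizes applies; the offset between the scales is irrelevant.
A change of 1°R is a change of 5/9 K, so 2.3 × 5/9 = 1.278.

1.278 K/km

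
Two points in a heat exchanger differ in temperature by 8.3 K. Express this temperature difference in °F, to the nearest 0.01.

14.94°F

Only the scale ratio 1.8 matters for a change in temperature.
8.3 × 1.8 = 14.94.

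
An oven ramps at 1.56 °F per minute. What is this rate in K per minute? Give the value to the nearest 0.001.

0.867 K/minute

The quantity depends on a temperature interval, so only the ratio of degree sizes applies; the offset between the scales is irrelevant.
A change of 1°F is a change of 5/9 K, so 1.56 × 5/9 = 0.867.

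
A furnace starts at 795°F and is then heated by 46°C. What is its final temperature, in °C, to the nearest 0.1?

469.9°C

Initial temperature in Celsius: (795 - 32) × 5/9 = 423.8889°C.
Final Celsius temperature: 423.8889 + 46.0000 = 469.8889°C.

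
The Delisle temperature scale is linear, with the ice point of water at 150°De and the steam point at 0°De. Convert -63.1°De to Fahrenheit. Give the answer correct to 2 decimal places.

Linear interpolation between the fixed points: C = (-63.1 - 150) × 100 / (0 - 150) = 142.0667°C.
Then 142.0667 × 1.8 + 32 = 287.72°F.

287.72°F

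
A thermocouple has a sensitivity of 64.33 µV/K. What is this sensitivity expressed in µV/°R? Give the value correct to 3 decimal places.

35.739 µV/°R

Since only a temperature interval is involved, the additive offset between the scales drops out.
A change of 1°R is a change of 5/9 K, so per °R the value is 64.33 × 5/9 = 35.739.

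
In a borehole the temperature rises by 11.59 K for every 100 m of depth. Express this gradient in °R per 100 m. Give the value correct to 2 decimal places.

20.86 °R/100 m

Since only a temperature interval is involved, the additive offset between the scales drops out.
A change of 1 K is a change of 1.8°R, so 11.59 × 1.8 = 20.86.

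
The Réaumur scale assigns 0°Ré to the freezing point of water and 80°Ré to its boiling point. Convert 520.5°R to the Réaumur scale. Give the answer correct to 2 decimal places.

12.81°Ré

First in Celsius: (520.5 - 491.67) × 5/9 = 16.0167°C.
Linearly onto the Réaumur scale: 0 + (16.0167 / 100) × (80 - 0) = 12.81°Ré.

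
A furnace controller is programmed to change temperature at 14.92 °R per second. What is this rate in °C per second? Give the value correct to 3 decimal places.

Since only a temperature interval is involved, the additive offset between the scales drops out.
A change of 1°R is a change of 5/9°C, so 14.92 × 5/9 = 8.289.

8.289 °C/second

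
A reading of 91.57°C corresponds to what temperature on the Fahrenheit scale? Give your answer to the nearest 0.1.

196.8°F

In Fahrenheit: 91.5700 × 1.8 + 32 = 196.8°F.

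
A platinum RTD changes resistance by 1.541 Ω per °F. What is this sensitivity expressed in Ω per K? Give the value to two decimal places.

2.77 Ω per K

Since only a temperature interval is involved, the additive offset between the scales drops out.
A change of 1 K is a change of 1.8°F, so per K the value is 1.541 × 1.8 = 2.77.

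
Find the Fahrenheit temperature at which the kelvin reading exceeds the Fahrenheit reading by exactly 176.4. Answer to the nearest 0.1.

Let F be the Fahrenheit reading. The kelvin reading is K = 5/9·F + 255.372.
Require K - F = 176.4: (-4/9)·F + 255.372 = 176.4.
F = (176.4 - 255.372) / (-4/9) = 177.7.

177.7°F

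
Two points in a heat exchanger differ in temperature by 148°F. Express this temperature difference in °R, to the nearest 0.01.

148.00°R

Fahrenheit and Rankine degrees are the same size, so the interval is unchanged: 148.00.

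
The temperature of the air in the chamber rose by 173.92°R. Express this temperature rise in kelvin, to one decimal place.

For a temperature interval the offset drops out; only the factor 5/9 applies.
173.92 × 5/9 = 96.6.

96.6 K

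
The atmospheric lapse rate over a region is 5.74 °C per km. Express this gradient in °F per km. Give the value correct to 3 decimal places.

10.332 °F/km

Since only a temperature interval is involved, the additive offset between the scales drops out.
A change of 1°C is a change of 1.8°F, so 5.74 × 1.8 = 10.332.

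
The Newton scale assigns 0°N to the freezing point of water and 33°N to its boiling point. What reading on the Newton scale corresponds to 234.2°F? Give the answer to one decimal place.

37.1°N

First in Celsius: (234.2 - 32) × 5/9 = 112.3333°C.
Linearly onto the Newton scale: 0 + (112.3333 / 100) × (33 - 0) = 37.1°N.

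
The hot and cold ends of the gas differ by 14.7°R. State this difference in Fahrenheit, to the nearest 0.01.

14.70°F

Rankine and Fahrenheit degrees are the same size, so the interval is unchanged: 14.70.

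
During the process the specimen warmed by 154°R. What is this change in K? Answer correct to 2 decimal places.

85.56 K

Only the scale ratio 5/9 matters for a change in temperature.
154 × 5/9 = 85.56.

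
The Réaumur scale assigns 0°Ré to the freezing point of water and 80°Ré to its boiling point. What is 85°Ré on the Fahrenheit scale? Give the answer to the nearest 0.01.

223.25°F

Linear interpolation between the fixed points: C = (85 - 0) × 100 / (80 - 0) = 106.2500°C.
Then 106.2500 × 1.8 + 32 = 223.25°F.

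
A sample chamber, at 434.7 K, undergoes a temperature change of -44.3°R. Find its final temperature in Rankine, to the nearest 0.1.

Initial temperature in Celsius: 434.7 - 273.15 = 161.5500°C.
The 44.3°R change is an interval, so only the factor 5/9 applies: -44.3 × 5/9 = -24.6111°C.
Final Celsius temperature: 161.5500 - 24.6111 = 136.9389°C.
In Rankine: 136.9389 × 1.8 + 491.67 = 738.2°R.

738.2°R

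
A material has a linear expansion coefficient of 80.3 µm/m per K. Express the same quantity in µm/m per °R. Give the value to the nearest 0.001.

44.611 µm/m per °R

The quantity depends on a temperature interval, so only the ratio of degree sizes applies; the offset between the scales is irrelevant.
A change of 1°R is a change of 5/9 K, so per °R the value is 80.3 × 5/9 = 44.611.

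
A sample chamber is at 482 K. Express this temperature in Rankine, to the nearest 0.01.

In Celsius: 482 - 273.15 = 208.8500°C.
In Rankine: 208.8500 × 1.8 + 491.67 = 867.60°R.

867.60°R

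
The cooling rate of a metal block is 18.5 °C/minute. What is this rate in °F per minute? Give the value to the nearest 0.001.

33.300 °F/minute

The quantity depends on a temperature interval, so only the ratio of degree sizes applies; the offset between the scales is irrelevant.
A change of 1°C is a change of 1.8°F, so 18.5 × 1.8 = 33.300.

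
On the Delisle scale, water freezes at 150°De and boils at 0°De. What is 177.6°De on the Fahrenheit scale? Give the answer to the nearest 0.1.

Linear interpolation between the fixed points: C = (177.6 - 150) × 100 / (0 - 150) = -18.4000°C.
Then -18.4000 × 1.8 + 32 = -1.1°F.

-1.1°F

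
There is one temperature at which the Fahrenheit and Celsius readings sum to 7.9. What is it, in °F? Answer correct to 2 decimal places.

16.51°F

Let F be the Fahrenheit reading. The Celsius reading is C = 5/9·F - 17.7778.
Require F + C = 7.9: (14/9)·F - 17.7778 = 7.9.
F = (7.9 + 17.7778) / (14/9) = 16.51.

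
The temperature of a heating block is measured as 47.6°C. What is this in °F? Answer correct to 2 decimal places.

117.68°F

In Fahrenheit: 47.6000 × 1.8 + 32 = 117.68°F.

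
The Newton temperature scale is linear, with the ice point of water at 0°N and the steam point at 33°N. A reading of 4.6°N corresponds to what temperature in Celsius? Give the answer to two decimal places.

13.94°C

Linear interpolation between the fixed points: C = (4.6 - 0) × 100 / (33 - 0) = 13.9394°C.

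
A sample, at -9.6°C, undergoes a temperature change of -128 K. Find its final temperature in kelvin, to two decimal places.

135.55 K

The 128 K change is an interval; Kelvin and Celsius degrees are the same size, so ΔC = -128°C.
Final Celsius temperature: -9.6000 - 128.0000 = -137.6000°C.
In kelvin: -137.6000 + 273.15 = 135.55 K.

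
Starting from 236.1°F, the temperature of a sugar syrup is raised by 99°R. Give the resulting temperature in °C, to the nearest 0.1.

168.4°C

Initial temperature in Celsius: (236.1 - 32) × 5/9 = 113.3889°C.
The 99°R change is an interval, so only the factor 5/9 applies: +99 × 5/9 = +55.0000°C.
Final Celsius temperature: 113.3889 + 55.0000 = 168.3889°C.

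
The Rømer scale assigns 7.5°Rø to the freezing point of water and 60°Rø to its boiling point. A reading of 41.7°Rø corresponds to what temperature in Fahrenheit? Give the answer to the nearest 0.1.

Linear interpolation between the fixed points: C = (41.7 - 7.5) × 100 / (60 - 7.5) = 65.1429°C.
Then 65.1429 × 1.8 + 32 = 149.3°F.

149.3°F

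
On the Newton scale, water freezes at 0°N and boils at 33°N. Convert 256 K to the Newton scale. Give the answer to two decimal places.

First in Celsius: 256 - 273.15 = -17.1500°C.
Linearly onto the Newton scale: 0 + (-17.1500 / 100) × (33 - 0) = -5.66°N.

-5.66°N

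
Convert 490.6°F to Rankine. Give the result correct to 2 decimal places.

In Celsius: (490.6 - 32) × 5/9 = 254.7778°C.
In Rankine: 254.7778 × 1.8 + 491.67 = 950.27°R.

950.27°R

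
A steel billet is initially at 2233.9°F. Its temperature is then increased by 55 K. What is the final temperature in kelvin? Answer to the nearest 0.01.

Initial temperature in Celsius: (2233.9 - 32) × 5/9 = 1223.2778°C.
The 55 K change is an interval; Kelvin and Celsius degrees are the same size, so ΔC = +55°C.
Final Celsius temperature: 1223.2778 + 55.0000 = 1278.2778°C.
In kelvin: 1278.2778 + 273.15 = 1551.43 K.

1551.43 K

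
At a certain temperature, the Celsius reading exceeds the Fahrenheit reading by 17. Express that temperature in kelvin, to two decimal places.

211.90 K

Let x be the Fahrenheit reading; then the Celsius reading is 5/9·x - 17.7778.
(5/9·x - 17.7778) - x = 17  ⇒  (-4/9)·x = 34.7778  ⇒  x = -78.2500°F.
In Celsius: (-78.25 - 32) × 5/9 = -61.2500°C.
In kelvin: -61.2500 + 273.15 = 211.90 K.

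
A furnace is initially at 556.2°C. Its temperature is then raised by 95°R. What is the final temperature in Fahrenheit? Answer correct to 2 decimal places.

1128.16°F

The 95°R change is an interval, so only the factor 5/9 applies: +95 × 5/9 = +52.7778°C.
Final Celsius temperature: 556.2000 + 52.7778 = 608.9778°C.
In Fahrenheit: 608.9778 × 1.8 + 32 = 1128.16°F.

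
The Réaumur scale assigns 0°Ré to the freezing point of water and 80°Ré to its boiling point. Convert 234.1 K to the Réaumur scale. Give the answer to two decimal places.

-31.24°Ré

First in Celsius: 234.1 - 273.15 = -39.0500°C.
Linearly onto the Réaumur scale: 0 + (-39.0500 / 100) × (80 - 0) = -31.24°Ré.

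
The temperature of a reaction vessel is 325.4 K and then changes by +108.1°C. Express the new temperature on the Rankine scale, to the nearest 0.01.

Initial temperature in Celsius: 325.4 - 273.15 = 52.2500°C.
Final Celsius temperature: 52.2500 + 108.1000 = 160.3500°C.
In Rankine: 160.3500 × 1.8 + 491.67 = 780.30°R.

780.30°R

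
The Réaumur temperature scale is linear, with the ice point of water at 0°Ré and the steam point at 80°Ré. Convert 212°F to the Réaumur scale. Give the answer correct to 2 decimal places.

80.00°Ré

First in Celsius: (212 - 32) × 5/9 = 100.0000°C.
Linearly onto the Réaumur scale: 0 + (100.0000 / 100) × (80 - 0) = 80.00°Ré.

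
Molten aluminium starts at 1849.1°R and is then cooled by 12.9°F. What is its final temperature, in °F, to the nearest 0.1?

Initial temperature in Celsius: (1849.1 - 491.67) × 5/9 = 754.1278°C.
The 12.9°F change is an interval, so only the factor 5/9 applies: -12.9 × 5/9 = -7.1667°C.
Final Celsius temperature: 754.1278 - 7.1667 = 746.9611°C.
In Fahrenheit: 746.9611 × 1.8 + 32 = 1376.5°F.

1376.5°F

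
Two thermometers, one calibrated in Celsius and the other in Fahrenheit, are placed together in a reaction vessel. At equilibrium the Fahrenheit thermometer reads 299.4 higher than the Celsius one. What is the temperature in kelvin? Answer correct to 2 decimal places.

607.40 K

Let x be the Celsius reading; then the Fahrenheit reading is 1.8·x + 32.
(1.8·x + 32) - x = 299.4  ⇒  (0.8)·x = 267.4  ⇒  x = 334.2500°C.
In kelvin: 334.2500 + 273.15 = 607.40 K.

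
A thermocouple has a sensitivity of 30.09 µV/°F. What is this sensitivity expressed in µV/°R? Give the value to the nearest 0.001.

30.090 µV/°R

The quantity depends on a temperature interval, so only the ratio of degree sizes applies; the offset between the scales is irrelevant.
A change of 1°R is a change of 1°F, so per °R the value is 30.09 × 1 = 30.090.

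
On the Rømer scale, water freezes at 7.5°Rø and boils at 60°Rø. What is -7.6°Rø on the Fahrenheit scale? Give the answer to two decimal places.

-19.77°F

Linear interpolation between the fixed points: C = (-7.6 - 7.5) × 100 / (60 - 7.5) = -28.7619°C.
Then -28.7619 × 1.8 + 32 = -19.77°F.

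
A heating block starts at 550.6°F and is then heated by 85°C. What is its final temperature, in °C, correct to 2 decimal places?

Initial temperature in Celsius: (550.6 - 32) × 5/9 = 288.1111°C.
Final Celsius temperature: 288.1111 + 85.0000 = 373.1111°C.

373.11°C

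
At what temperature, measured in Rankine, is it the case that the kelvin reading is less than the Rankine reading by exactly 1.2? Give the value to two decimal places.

Let R be the Rankine reading. The kelvin reading is K = 5/9·R.
Require K - R = -1.2: (-4/9)·R = -1.2.
R = (-1.2) / (-4/9) = 2.70.

2.70°R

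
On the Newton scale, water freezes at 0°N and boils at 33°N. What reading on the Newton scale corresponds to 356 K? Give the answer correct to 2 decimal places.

27.34°N

First in Celsius: 356 - 273.15 = 82.8500°C.
Linearly onto the Newton scale: 0 + (82.8500 / 100) × (33 - 0) = 27.34°N.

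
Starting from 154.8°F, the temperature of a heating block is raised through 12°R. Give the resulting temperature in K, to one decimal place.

348.0 K

Initial temperature in Celsius: (154.8 - 32) × 5/9 = 68.2222°C.
The 12°R change is an interval, so only the factor 5/9 applies: +12 × 5/9 = +6.6667°C.
Final Celsius temperature: 68.2222 + 6.6667 = 74.8889°C.
In kelvin: 74.8889 + 273.15 = 348.0 K.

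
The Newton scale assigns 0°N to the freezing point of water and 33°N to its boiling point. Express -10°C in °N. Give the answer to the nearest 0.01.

-3.30°N

Linearly onto the Newton scale: 0 + (-10.0000 / 100) × (33 - 0) = -3.30°N.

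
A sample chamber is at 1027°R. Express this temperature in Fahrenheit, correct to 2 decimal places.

567.33°F

In Celsius: (1027 - 491.67) × 5/9 = 297.4056°C.
In Fahrenheit: 297.4056 × 1.8 + 32 = 567.33°F.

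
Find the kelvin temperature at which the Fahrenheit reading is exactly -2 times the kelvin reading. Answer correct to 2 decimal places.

120.97 K

Let K be the kelvin reading. The Fahrenheit reading is F = 1.8·K - 459.67.
Require F = -2·K: 1.8·K - 459.67 = -2·K.
(3.8)·K = 459.67  ⇒  K = 120.97.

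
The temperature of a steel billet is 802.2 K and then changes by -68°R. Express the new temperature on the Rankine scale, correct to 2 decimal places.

1375.96°R

Initial temperature in Celsius: 802.2 - 273.15 = 529.0500°C.
The 68°R change is an interval, so only the factor 5/9 applies: -68 × 5/9 = -37.7778°C.
Final Celsius temperature: 529.0500 - 37.7778 = 491.2722°C.
In Rankine: 491.2722 × 1.8 + 491.67 = 1375.96°R.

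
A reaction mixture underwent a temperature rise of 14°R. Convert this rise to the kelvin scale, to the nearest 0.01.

Only the scale ratio 5/9 matters for a change in temperature.
14 × 5/9 = 7.78.

7.78 K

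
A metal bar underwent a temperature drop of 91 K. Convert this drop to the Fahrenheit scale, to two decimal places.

163.80°F

An interval of 1 K corresponds to 1.8°F.
91 × 1.8 = 163.80.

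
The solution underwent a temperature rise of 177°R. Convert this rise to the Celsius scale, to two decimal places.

98.33°C

Only the scale ratio 5/9 matters for a change in temperature.
177 × 5/9 = 98.33.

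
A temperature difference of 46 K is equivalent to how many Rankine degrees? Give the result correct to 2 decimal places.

82.80°R

An interval of 1 K corresponds to 1.8°R.
46 × 1.8 = 82.80.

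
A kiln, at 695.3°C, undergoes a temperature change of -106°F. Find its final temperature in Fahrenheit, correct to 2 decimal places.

The 106°F change is an interval, so only the factor 5/9 applies: -106 × 5/9 = -58.8889°C.
Final Celsius temperature: 695.3000 - 58.8889 = 636.4111°C.
In Fahrenheit: 636.4111 × 1.8 + 32 = 1177.54°F.

1177.54°F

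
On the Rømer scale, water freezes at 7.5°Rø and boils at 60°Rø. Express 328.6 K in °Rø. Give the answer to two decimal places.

36.61°Rø

First in Celsius: 328.6 - 273.15 = 55.4500°C.
Linearly onto the Rømer scale: 7.5 + (55.4500 / 100) × (60 - 7.5) = 36.61°Rø.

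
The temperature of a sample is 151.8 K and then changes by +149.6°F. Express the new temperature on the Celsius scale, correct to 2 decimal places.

-38.24°C

Initial temperature in Celsius: 151.8 - 273.15 = -121.3500°C.
The 149.6°F change is an interval, so only the factor 5/9 applies: +149.6 × 5/9 = +83.1111°C.
Final Celsius temperature: -121.3500 + 83.1111 = -38.2389°C.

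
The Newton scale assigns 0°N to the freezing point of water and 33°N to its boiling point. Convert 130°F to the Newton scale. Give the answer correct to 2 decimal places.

First in Celsius: (130 - 32) × 5/9 = 54.4444°C.
Linearly onto the Newton scale: 0 + (54.4444 / 100) × (33 - 0) = 17.97°N.

17.97°N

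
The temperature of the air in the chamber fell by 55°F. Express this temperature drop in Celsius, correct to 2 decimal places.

For a temperature interval the offset drops out; only the factor 5/9 applies.
55 × 5/9 = 30.56.

30.56°C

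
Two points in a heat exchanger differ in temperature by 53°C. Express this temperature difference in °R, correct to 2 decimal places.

95.40°R

For a temperature interval the offset drops out; only the factor 1.8 applies.
53 × 1.8 = 95.40.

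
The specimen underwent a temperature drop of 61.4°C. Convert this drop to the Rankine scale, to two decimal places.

110.52°R

An interval of 1°C corresponds to 1.8°R.
61.4 × 1.8 = 110.52.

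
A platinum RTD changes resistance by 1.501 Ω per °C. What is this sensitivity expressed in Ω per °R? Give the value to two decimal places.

The quantity depends on a temperature interval, so only the ratio of degree sizes applies; the offset between the scales is irrelevant.
A change of 1°R is a change of 5/9°C, so per °R the value is 1.501 × 5/9 = 0.83.

0.83 Ω per °R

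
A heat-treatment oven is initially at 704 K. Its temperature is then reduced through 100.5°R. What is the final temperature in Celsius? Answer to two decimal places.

Initial temperature in Celsius: 704 - 273.15 = 430.8500°C.
The 100.5°R change is an interval, so only the factor 5/9 applies: -100.5 × 5/9 = -55.8333°C.
Final Celsius temperature: 430.8500 - 55.8333 = 375.0167°C.

375.02°C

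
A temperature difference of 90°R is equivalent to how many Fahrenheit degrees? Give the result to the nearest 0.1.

Rankine and Fahrenheit degrees are the same size, so the interval is unchanged: 90.0.

90.0°F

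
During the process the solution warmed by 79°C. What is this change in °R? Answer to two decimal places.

Only the scale ratio 1.8 matters for a change in temperature.
79 × 1.8 = 142.20.

142.20°R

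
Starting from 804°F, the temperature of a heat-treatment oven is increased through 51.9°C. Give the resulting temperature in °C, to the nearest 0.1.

480.8°C

Initial temperature in Celsius: (804 - 32) × 5/9 = 428.8889°C.
Final Celsius temperature: 428.8889 + 51.9000 = 480.7889°C.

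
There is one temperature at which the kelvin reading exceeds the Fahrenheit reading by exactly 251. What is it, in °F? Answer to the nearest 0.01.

Let F be the Fahrenheit reading. The kelvin reading is K = 5/9·F + 255.372.
Require K - F = 251: (-4/9)·F + 255.372 = 251.
F = (251 - 255.372) / (-4/9) = 9.84.

9.84°F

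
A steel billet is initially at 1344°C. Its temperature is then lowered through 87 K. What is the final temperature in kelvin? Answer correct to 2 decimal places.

The 87 K change is an interval; Kelvin and Celsius degrees are the same size, so ΔC = -87°C.
Final Celsius temperature: 1344.0000 - 87.0000 = 1257.0000°C.
In kelvin: 1257.0000 + 273.15 = 1530.15 K.

1530.15 K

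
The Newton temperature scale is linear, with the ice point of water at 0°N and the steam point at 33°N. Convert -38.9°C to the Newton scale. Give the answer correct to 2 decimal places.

Linearly onto the Newton scale: 0 + (-38.9000 / 100) × (33 - 0) = -12.84°N.

-12.84°N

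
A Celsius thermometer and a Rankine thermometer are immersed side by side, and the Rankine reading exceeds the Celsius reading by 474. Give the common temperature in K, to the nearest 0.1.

Let x be the Celsius reading; then the Rankine reading is 1.8·x + 491.67.
(1.8·x + 491.67) - x = 474  ⇒  (0.8)·x = -17.67  ⇒  x = -22.0875°C.
In kelvin: -22.0875 + 273.15 = 251.1 K.

251.1 K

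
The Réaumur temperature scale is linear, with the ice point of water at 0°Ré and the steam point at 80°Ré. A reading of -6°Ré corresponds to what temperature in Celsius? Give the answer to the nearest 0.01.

Linear interpolation between the fixed points: C = (-6 - 0) × 100 / (80 - 0) = -7.5000°C.

-7.50°C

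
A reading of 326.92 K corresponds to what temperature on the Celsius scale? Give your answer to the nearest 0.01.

53.77°C

In Celsius: 326.92 - 273.15 = 53.7700°C.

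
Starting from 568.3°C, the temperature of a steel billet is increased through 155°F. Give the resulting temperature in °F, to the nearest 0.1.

1209.9°F

The 155°F change is an interval, so only the factor 5/9 applies: +155 × 5/9 = +86.1111°C.
Final Celsius temperature: 568.3000 + 86.1111 = 654.4111°C.
In Fahrenheit: 654.4111 × 1.8 + 32 = 1209.9°F.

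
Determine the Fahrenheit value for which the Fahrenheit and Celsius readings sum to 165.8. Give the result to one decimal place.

Let F be the Fahrenheit reading. The Celsius reading is C = 5/9·F - 17.7778.
Require F + C = 165.8: (14/9)·F - 17.7778 = 165.8.
F = (165.8 + 17.7778) / (14/9) = 118.0.

118.0°F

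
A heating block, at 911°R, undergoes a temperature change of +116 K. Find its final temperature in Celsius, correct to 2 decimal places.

Initial temperature in Celsius: (911 - 491.67) × 5/9 = 232.9611°C.
The 116 K change is an interval; Kelvin and Celsius degrees are the same size, so ΔC = +116°C.
Final Celsius temperature: 232.9611 + 116.0000 = 348.9611°C.

348.96°C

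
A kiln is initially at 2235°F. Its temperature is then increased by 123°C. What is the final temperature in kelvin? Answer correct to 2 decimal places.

1620.04 K

Initial temperature in Celsius: (2235 - 32) × 5/9 = 1223.8889°C.
Final Celsius temperature: 1223.8889 + 123.0000 = 1346.8889°C.
In kelvin: 1346.8889 + 273.15 = 1620.04 K.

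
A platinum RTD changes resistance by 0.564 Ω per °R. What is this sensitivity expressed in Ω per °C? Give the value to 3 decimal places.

1.015 Ω per °C

Since only a temperature interval is involved, the additive offset between the scales drops out.
A change of 1°C is a change of 1.8°R, so per °C the value is 0.564 × 1.8 = 1.015.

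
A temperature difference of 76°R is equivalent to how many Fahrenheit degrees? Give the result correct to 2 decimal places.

76.00°F

Rankine and Fahrenheit degrees are the same size, so the interval is unchanged: 76.00.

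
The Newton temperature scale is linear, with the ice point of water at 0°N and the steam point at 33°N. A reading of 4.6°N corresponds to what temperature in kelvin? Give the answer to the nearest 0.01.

Linear interpolation between the fixed points: C = (4.6 - 0) × 100 / (33 - 0) = 13.9394°C.
Then 13.9394 + 273.15 = 287.09 K.

287.09 K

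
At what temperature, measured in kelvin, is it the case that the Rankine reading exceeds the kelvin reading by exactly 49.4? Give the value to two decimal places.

61.75 K

Let K be the kelvin reading. The Rankine reading is R = 1.8·K.
Require R - K = 49.4: (0.8)·K = 49.4.
K = (49.4) / (0.8) = 61.75.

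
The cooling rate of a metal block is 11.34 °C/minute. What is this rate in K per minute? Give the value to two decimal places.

The quantity depends on a temperature interval, so only the ratio of degree sizes applies; the offset between the scales is irrelevant.
A change of 1°C is a change of 1 K, so 11.34 × 1 = 11.34.

11.34 K/minute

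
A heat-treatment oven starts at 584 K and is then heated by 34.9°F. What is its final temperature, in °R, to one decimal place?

1086.1°R

Initial temperature in Celsius: 584 - 273.15 = 310.8500°C.
The 34.9°F change is an interval, so only the factor 5/9 applies: +34.9 × 5/9 = +19.3889°C.
Final Celsius temperature: 310.8500 + 19.3889 = 330.2389°C.
In Rankine: 330.2389 × 1.8 + 491.67 = 1086.1°R.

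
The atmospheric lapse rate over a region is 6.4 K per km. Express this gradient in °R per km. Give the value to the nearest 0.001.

11.520 °R/km

The quantity depends on a temperature interval, so only the ratio of degree sizes applies; the offset between the scales is irrelevant.
A change of 1 K is a change of 1.8°R, so 6.4 × 1.8 = 11.520.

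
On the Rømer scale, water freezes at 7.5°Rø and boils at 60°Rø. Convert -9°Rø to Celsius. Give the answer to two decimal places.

Linear interpolation between the fixed points: C = (-9 - 7.5) × 100 / (60 - 7.5) = -31.4286°C.

-31.43°C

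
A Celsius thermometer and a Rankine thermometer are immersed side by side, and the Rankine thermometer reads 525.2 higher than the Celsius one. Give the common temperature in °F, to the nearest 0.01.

Let x be the Celsius reading; then the Rankine reading is 1.8·x + 491.67.
(1.8·x + 491.67) - x = 525.2  ⇒  (0.8)·x = 33.53  ⇒  x = 41.9125°C.
In Fahrenheit: 41.9125 × 1.8 + 32 = 107.44°F.

107.44°F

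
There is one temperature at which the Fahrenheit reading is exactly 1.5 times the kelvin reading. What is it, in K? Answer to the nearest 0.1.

1532.2 K

Let K be the kelvin reading. The Fahrenheit reading is F = 1.8·K - 459.67.
Require F = 1.5·K: 1.8·K - 459.67 = 1.5·K.
(0.3)·K = 459.67  ⇒  K = 1532.2.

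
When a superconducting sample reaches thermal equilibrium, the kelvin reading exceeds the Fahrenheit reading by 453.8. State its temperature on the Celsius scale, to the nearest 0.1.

-265.8°C

Let x be the kelvin reading; then the Fahrenheit reading is 1.8·x - 459.67.
(1.8·x - 459.67) - x = -453.8  ⇒  (0.8)·x = 5.87  ⇒  x = 7.3375 K.
In Celsius: 7.3375 - 273.15 = -265.8°C.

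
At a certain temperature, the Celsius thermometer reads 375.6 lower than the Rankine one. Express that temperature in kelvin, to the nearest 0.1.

Let x be the Rankine reading; then the Celsius reading is 5/9·x - 273.15.
(5/9·x - 273.15) - x = -375.6  ⇒  (-4/9)·x = -102.45  ⇒  x = 230.5125°R.
In Celsius: (230.5125 - 491.67) × 5/9 = -145.0875°C.
In kelvin: -145.0875 + 273.15 = 128.1 K.

128.1 K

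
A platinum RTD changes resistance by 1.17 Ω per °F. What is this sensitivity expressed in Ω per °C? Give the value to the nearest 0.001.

Since only a temperature interval is involved, the additive offset between the scales drops out.
A change of 1°C is a change of 1.8°F, so per °C the value is 1.17 × 1.8 = 2.106.

2.106 Ω per °C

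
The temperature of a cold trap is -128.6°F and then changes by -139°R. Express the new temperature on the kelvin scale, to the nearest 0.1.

Initial temperature in Celsius: (-128.6 - 32) × 5/9 = -89.2222°C.
The 139°R change is an interval, so only the factor 5/9 applies: -139 × 5/9 = -77.2222°C.
Final Celsius temperature: -89.2222 - 77.2222 = -166.4444°C.
In kelvin: -166.4444 + 273.15 = 106.7 K.

106.7 K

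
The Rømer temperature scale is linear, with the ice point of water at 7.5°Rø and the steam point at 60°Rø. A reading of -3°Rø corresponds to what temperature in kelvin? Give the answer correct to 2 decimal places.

253.15 K

Linear interpolation between the fixed points: C = (-3 - 7.5) × 100 / (60 - 7.5) = -20.0000°C.
Then -20.0000 + 273.15 = 253.15 K.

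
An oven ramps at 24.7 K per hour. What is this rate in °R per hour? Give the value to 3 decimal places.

44.460 °R/hour

Since only a temperature interval is involved, the additive offset between the scales drops out.
A change of 1 K is a change of 1.8°R, so 24.7 × 1.8 = 44.460.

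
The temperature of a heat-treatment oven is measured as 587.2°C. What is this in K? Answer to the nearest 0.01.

In kelvin: 587.2000 + 273.15 = 860.35 K.

860.35 K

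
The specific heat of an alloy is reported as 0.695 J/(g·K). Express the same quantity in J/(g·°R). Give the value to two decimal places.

0.39 J/(g·°R)

Since only a temperature interval is involved, the additive offset between the scales drops out.
A change of 1°R is a change of 5/9 K, so per °R the value is 0.695 × 5/9 = 0.39.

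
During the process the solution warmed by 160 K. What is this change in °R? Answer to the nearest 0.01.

288.00°R

Only the scale ratio 1.8 matters for a change in temperature.
160 × 1.8 = 288.00.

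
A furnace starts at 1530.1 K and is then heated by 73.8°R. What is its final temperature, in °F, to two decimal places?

2368.31°F

Initial temperature in Celsius: 1530.1 - 273.15 = 1256.9500°C.
The 73.8°R change is an interval, so only the factor 5/9 applies: +73.8 × 5/9 = +41.0000°C.
Final Celsius temperature: 1256.9500 + 41.0000 = 1297.9500°C.
In Fahrenheit: 1297.9500 × 1.8 + 32 = 2368.31°F.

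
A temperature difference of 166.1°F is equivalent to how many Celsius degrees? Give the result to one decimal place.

An interval of 1°F corresponds to 5/9°C.
166.1 × 5/9 = 92.3.

92.3°C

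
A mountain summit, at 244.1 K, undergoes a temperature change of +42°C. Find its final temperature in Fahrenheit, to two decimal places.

55.31°F

Initial temperature in Celsius: 244.1 - 273.15 = -29.0500°C.
Final Celsius temperature: -29.0500 + 42.0000 = 12.9500°C.
In Fahrenheit: 12.9500 × 1.8 + 32 = 55.31°F.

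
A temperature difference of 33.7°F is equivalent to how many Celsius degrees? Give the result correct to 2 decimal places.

An interval of 1°F corresponds to 5/9°C.
33.7 × 5/9 = 18.72.

18.72°C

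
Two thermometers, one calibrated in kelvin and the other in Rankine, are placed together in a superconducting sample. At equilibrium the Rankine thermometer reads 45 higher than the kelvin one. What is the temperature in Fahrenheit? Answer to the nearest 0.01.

Let x be the kelvin reading; then the Rankine reading is 1.8·x.
(1.8·x) - x = 45  ⇒  (0.8)·x = 45  ⇒  x = 56.2500 K.
In Celsius: 56.25 - 273.15 = -216.9000°C.
In Fahrenheit: -216.9000 × 1.8 + 32 = -358.42°F.

-358.42°F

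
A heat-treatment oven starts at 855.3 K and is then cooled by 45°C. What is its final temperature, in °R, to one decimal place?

1458.5°R

Initial temperature in Celsius: 855.3 - 273.15 = 582.1500°C.
Final Celsius temperature: 582.1500 - 45.0000 = 537.1500°C.
In Rankine: 537.1500 × 1.8 + 491.67 = 1458.5°R.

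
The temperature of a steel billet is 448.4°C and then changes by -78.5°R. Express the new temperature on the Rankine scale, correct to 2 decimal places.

1220.29°R

The 78.5°R change is an interval, so only the factor 5/9 applies: -78.5 × 5/9 = -43.6111°C.
Final Celsius temperature: 448.4000 - 43.6111 = 404.7889°C.
In Rankine: 404.7889 × 1.8 + 491.67 = 1220.29°R.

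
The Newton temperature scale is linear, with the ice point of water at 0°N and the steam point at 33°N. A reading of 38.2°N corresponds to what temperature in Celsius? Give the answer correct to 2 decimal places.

115.76°C

Linear interpolation between the fixed points: C = (38.2 - 0) × 100 / (33 - 0) = 115.7576°C.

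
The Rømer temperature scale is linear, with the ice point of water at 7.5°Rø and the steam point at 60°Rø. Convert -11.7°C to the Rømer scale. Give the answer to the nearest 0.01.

Linearly onto the Rømer scale: 7.5 + (-11.7000 / 100) × (60 - 7.5) = 1.36°Rø.

1.36°Rø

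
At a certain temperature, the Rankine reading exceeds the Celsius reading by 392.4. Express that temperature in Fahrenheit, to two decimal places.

Let x be the Rankine reading; then the Celsius reading is 5/9·x - 273.15.
(5/9·x - 273.15) - x = -392.4  ⇒  (-4/9)·x = -119.25  ⇒  x = 268.3125°R.
In Celsius: (268.3125 - 491.67) × 5/9 = -124.0875°C.
In Fahrenheit: -124.0875 × 1.8 + 32 = -191.36°F.

-191.36°F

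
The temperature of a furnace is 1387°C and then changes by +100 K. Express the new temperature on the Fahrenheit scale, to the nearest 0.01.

2708.60°F

The 100 K change is an interval; Kelvin and Celsius degrees are the same size, so ΔC = +100°C.
Final Celsius temperature: 1387.0000 + 100.0000 = 1487.0000°C.
In Fahrenheit: 1487.0000 × 1.8 + 32 = 2708.60°F.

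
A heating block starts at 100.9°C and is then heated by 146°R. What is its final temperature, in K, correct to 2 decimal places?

The 146°R change is an interval, so only the factor 5/9 applies: +146 × 5/9 = +81.1111°C.
Final Celsius temperature: 100.9000 + 81.1111 = 182.0111°C.
In kelvin: 182.0111 + 273.15 = 455.16 K.

455.16 K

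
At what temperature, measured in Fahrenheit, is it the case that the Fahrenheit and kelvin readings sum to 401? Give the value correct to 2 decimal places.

93.62°F

Let F be the Fahrenheit reading. The kelvin reading is K = 5/9·F + 255.372.
Require F + K = 401: (14/9)·F + 255.372 = 401.
F = (401 - 255.372) / (14/9) = 93.62.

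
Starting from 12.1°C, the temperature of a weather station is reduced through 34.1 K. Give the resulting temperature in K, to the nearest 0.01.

The 34.1 K change is an interval; Kelvin and Celsius degrees are the same size, so ΔC = -34.1°C.
Final Celsius temperature: 12.1000 - 34.1000 = -22.0000°C.
In kelvin: -22.0000 + 273.15 = 251.15 K.

251.15 K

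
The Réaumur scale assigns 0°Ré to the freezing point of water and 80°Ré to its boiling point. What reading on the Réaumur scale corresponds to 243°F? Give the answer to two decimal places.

93.78°Ré

First in Celsius: (243 - 32) × 5/9 = 117.2222°C.
Linearly onto the Réaumur scale: 0 + (117.2222 / 100) × (80 - 0) = 93.78°Ré.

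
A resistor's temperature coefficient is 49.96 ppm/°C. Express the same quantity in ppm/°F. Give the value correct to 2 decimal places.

The quantity depends on a temperature interval, so only the ratio of degree sizes applies; the offset between the scales is irrelevant.
A change of 1°F is a change of 5/9°C, so per °F the value is 49.96 × 5/9 = 27.76.

27.76 ppm/°F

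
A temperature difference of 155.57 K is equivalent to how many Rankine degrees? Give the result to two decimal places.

Only the scale ratio 1.8 matters for a change in temperature.
155.57 × 1.8 = 280.03.

280.03°R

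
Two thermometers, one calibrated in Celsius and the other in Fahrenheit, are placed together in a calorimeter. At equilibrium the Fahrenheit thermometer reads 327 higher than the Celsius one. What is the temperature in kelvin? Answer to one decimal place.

Let x be the Celsius reading; then the Fahrenheit reading is 1.8·x + 32.
(1.8·x + 32) - x = 327  ⇒  (0.8)·x = 295  ⇒  x = 368.7500°C.
In kelvin: 368.7500 + 273.15 = 641.9 K.

641.9 K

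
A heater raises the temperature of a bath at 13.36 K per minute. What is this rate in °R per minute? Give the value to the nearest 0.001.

24.048 °R/minute

Since only a temperature interval is involved, the additive offset between the scales drops out.
A change of 1 K is a change of 1.8°R, so 13.36 × 1.8 = 24.048.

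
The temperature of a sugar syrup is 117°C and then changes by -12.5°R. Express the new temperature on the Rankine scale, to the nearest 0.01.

The 12.5°R change is an interval, so only the factor 5/9 applies: -12.5 × 5/9 = -6.9444°C.
Final Celsius temperature: 117.0000 - 6.9444 = 110.0556°C.
In Rankine: 110.0556 × 1.8 + 491.67 = 689.77°R.

689.77°R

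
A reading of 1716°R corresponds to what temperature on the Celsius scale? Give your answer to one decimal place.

680.2°C

In Celsius: (1716 - 491.67) × 5/9 = 680.1833°C.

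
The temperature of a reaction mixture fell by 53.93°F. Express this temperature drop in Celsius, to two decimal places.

An interval of 1°F corresponds to 5/9°C.
53.93 × 5/9 = 29.96.

29.96°C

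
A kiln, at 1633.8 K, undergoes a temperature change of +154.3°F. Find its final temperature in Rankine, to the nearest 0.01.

Initial temperature in Celsius: 1633.8 - 273.15 = 1360.6500°C.
The 154.3°F change is an interval, so only the factor 5/9 applies: +154.3 × 5/9 = +85.7222°C.
Final Celsius temperature: 1360.6500 + 85.7222 = 1446.3722°C.
In Rankine: 1446.3722 × 1.8 + 491.67 = 3095.14°R.

3095.14°R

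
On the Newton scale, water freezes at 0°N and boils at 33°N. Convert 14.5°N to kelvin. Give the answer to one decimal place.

317.1 K

Linear interpolation between the fixed points: C = (14.5 - 0) × 100 / (33 - 0) = 43.9394°C.
Then 43.9394 + 273.15 = 317.1 K.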